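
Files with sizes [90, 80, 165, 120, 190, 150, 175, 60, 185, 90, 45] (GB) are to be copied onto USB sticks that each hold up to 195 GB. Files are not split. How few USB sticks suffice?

8

Total = 190 + 185 + 175 + 165 + 150 + 120 + 90 + 90 + 80 + 60 + 45 = 1350 GB.
Lower bound: ⌈1350/195⌉ = 7 USB sticks.
A packing using 8 USB sticks:
  USB stick 1: 190 = 190
  USB stick 2: 185 = 185
  USB stick 3: 175 = 175
  USB stick 4: 165 = 165
  USB stick 5: 150 + 45 = 195
  USB stick 6: 120 + 60 = 180
  USB stick 7: 90 + 90 = 180
  USB stick 8: 80 = 80
No arrangement into 7 USB sticks stays within capacity, so 8 is optimal.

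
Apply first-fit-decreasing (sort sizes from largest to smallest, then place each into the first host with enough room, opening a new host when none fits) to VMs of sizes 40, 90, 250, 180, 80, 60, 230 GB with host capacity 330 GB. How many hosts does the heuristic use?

Sorted descending: 250, 230, 180, 90, 80, 60, 40.
  250 → host 1 (new)  [load 250/330]
  230 → host 2 (new)  [load 230/330]
  180 → host 3 (new)  [load 180/330]
  90 → host 2  [load 320/330]
  80 → host 1  [load 330/330]
  60 → host 3  [load 240/330]
  40 → host 3  [load 280/330]
3 hosts opened.

3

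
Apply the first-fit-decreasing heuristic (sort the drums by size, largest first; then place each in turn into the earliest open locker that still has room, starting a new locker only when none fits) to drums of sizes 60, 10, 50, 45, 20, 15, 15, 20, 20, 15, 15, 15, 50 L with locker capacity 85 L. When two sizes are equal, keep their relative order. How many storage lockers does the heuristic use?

5

Sorted descending: 60, 50, 50, 45, 20, 20, 20, 15, 15, 15, 15, 15, 10.
  60 → locker 1 (new)  [load 60/85]
  50 → locker 2 (new)  [load 50/85]
  50 → locker 3 (new)  [load 50/85]
  45 → locker 4 (new)  [load 45/85]
  20 → locker 1  [load 80/85]
  20 → locker 2  [load 70/85]
  20 → locker 3  [load 70/85]
  15 → locker 2  [load 85/85]
  15 → locker 3  [load 85/85]
  15 → locker 4  [load 60/85]
  15 → locker 4  [load 75/85]
  15 → locker 5 (new)  [load 15/85]
  10 → locker 4  [load 85/85]
5 storage lockers opened.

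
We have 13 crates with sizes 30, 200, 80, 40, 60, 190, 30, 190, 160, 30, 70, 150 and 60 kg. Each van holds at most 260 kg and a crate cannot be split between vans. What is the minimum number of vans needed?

Total = 200 + 190 + 190 + 160 + 150 + 80 + 70 + 60 + 60 + 40 + 30 + 30 + 30 = 1290 kg.
Lower bound: ⌈1290/260⌉ = 5 vans.
A packing using 5 vans:
  van 1: 200 + 60 = 260
  van 2: 190 + 70 = 260
  van 3: 190 + 60 = 250
  van 4: 160 + 40 + 30 + 30 = 260
  van 5: 150 + 80 + 30 = 260
This matches the lower bound, so 5 is optimal.

5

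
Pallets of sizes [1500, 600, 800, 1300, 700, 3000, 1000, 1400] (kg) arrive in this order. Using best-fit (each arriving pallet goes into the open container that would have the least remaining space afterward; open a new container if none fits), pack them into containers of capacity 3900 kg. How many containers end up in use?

  1500 → container 1 (new)  [load 1500/3900]
  600 → container 1  [load 2100/3900]
  800 → container 1  [load 2900/3900]
  1300 → container 2 (new)  [load 1300/3900]
  700 → container 1  [load 3600/3900]
  3000 → container 3 (new)  [load 3000/3900]
  1000 → container 2  [load 2300/3900]
  1400 → container 2  [load 3700/3900]
3 containers opened.

3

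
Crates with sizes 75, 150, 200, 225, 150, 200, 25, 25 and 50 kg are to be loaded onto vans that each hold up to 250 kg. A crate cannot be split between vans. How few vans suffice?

5

Total = 225 + 200 + 200 + 150 + 150 + 75 + 50 + 25 + 25 = 1100 kg.
Lower bound: ⌈1100/250⌉ = 5 vans.
A packing using 5 vans:
  van 1: 225 + 25 = 250
  van 2: 200 + 50 = 250
  van 3: 200 + 25 = 225
  van 4: 150 + 75 = 225
  van 5: 150 = 150
This matches the lower bound, so 5 is optimal.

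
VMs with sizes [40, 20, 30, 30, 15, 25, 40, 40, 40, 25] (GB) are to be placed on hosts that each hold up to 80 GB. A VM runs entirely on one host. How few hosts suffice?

4

Total = 40 + 40 + 40 + 40 + 30 + 30 + 25 + 25 + 20 + 15 = 305 GB.
Lower bound: ⌈305/80⌉ = 4 hosts.
A packing using 4 hosts:
  host 1: 40 + 40 = 80
  host 2: 40 + 40 = 80
  host 3: 30 + 30 + 20 = 80
  host 4: 25 + 25 + 15 = 65
This matches the lower bound, so 4 is optimal.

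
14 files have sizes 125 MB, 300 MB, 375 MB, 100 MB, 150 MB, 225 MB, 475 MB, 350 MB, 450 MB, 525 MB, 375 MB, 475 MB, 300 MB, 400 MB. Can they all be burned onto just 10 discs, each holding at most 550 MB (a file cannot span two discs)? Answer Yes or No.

Yes

A valid assignment using 10 discs:
  disc 1: 525 = 525
  disc 2: 475 = 475
  disc 3: 475 = 475
  disc 4: 450 + 100 = 550
  disc 5: 400 + 150 = 550
  disc 6: 375 + 125 = 500
  disc 7: 375 = 375
  disc 8: 350 = 350
  disc 9: 300 + 225 = 525
  disc 10: 300 = 300
Every load is within 550 MB, so 10 discs suffice.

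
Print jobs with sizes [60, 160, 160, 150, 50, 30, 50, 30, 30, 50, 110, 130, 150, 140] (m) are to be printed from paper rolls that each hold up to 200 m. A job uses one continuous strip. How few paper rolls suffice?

7

Total = 160 + 160 + 150 + 150 + 140 + 130 + 110 + 60 + 50 + 50 + 50 + 30 + 30 + 30 = 1300 m.
Lower bound: ⌈1300/200⌉ = 7 paper rolls.
A packing using 7 paper rolls:
  roll 1: 160 + 30 = 190
  roll 2: 160 + 30 = 190
  roll 3: 150 + 50 = 200
  roll 4: 150 + 50 = 200
  roll 5: 140 + 60 = 200
  roll 6: 130 + 50 = 180
  roll 7: 110 + 30 = 140
This matches the lower bound, so 7 is optimal.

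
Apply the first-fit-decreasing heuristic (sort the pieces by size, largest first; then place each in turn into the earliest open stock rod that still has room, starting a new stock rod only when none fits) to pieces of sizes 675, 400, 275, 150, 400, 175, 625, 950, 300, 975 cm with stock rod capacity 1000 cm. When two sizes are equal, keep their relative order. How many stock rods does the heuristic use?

6

Sorted descending: 975, 950, 675, 625, 400, 400, 300, 275, 175, 150.
  975 → stock rod 1 (new)  [load 975/1000]
  950 → stock rod 2 (new)  [load 950/1000]
  675 → stock rod 3 (new)  [load 675/1000]
  625 → stock rod 4 (new)  [load 625/1000]
  400 → stock rod 5 (new)  [load 400/1000]
  400 → stock rod 5  [load 800/1000]
  300 → stock rod 3  [load 975/1000]
  275 → stock rod 4  [load 900/1000]
  175 → stock rod 5  [load 975/1000]
  150 → stock rod 6 (new)  [load 150/1000]
6 stock rods opened.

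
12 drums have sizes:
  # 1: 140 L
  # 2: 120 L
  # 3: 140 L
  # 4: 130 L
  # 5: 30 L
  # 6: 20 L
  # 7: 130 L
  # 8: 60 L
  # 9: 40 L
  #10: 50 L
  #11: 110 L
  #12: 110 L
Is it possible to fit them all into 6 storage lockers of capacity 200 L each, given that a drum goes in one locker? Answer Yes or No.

Total = 1080 L; ⌈1080/200⌉ = 6.
7 drums each exceed half the capacity and cannot share a locker, forcing at least 7 storage lockers.
At least 7 storage lockers are required, but only 6 are allowed.

No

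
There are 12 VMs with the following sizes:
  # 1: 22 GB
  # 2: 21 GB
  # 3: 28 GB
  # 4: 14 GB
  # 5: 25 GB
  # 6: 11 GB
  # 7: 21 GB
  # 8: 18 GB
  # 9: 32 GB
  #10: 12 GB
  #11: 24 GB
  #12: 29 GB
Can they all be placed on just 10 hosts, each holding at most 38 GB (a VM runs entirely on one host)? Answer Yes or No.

Yes

A valid assignment using 9 hosts:
  host 1: 32 = 32
  host 2: 29 = 29
  host 3: 28 = 28
  host 4: 25 + 12 = 37
  host 5: 24 + 14 = 38
  host 6: 22 + 11 = 33
  host 7: 21 = 21
  host 8: 21 = 21
  host 9: 18 = 18
That uses only 9 ≤ 10, so 10 hosts are enough.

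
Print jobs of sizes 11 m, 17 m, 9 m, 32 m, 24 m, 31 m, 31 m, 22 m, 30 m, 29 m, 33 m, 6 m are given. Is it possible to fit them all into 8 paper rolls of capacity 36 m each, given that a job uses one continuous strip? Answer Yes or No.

Total = 275 m; ⌈275/36⌉ = 8.
The bound of 8 does not rule out 8, but exhaustive search shows no assignment into 8 paper rolls of capacity 36 m exists — the minimum is 9.

No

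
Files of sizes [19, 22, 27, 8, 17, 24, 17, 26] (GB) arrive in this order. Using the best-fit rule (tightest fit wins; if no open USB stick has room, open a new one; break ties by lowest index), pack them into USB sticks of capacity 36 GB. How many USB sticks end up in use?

  19 → USB stick 1 (new)  [load 19/36]
  22 → USB stick 2 (new)  [load 22/36]
  27 → USB stick 3 (new)  [load 27/36]
  8 → USB stick 3  [load 35/36]
  17 → USB stick 1  [load 36/36]
  24 → USB stick 4 (new)  [load 24/36]
  17 → USB stick 5 (new)  [load 17/36]
  26 → USB stick 6 (new)  [load 26/36]
6 USB sticks opened.

6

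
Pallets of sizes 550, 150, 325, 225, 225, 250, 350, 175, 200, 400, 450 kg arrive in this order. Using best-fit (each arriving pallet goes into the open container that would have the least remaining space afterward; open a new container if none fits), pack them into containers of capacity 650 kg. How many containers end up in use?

6

  550 → container 1 (new)  [load 550/650]
  150 → container 2 (new)  [load 150/650]
  325 → container 2  [load 475/650]
  225 → container 3 (new)  [load 225/650]
  225 → container 3  [load 450/650]
  250 → container 4 (new)  [load 250/650]
  350 → container 4  [load 600/650]
  175 → container 2  [load 650/650]
  200 → container 3  [load 650/650]
  400 → container 5 (new)  [load 400/650]
  450 → container 6 (new)  [load 450/650]
6 containers opened.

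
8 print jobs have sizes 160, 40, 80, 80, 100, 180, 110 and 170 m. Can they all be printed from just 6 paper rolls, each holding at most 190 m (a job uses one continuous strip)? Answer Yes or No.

Yes

A valid assignment using 6 paper rolls:
  roll 1: 180 = 180
  roll 2: 170 = 170
  roll 3: 160 = 160
  roll 4: 110 + 80 = 190
  roll 5: 100 + 80 = 180
  roll 6: 40 = 40
Every load is within 190 m, so 6 paper rolls suffice.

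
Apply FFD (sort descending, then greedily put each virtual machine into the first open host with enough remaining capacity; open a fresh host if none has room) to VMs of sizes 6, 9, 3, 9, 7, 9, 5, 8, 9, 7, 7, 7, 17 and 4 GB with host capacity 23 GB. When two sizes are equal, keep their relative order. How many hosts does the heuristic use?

Sorted descending: 17, 9, 9, 9, 9, 8, 7, 7, 7, 7, 6, 5, 4, 3.
  17 → host 1 (new)  [load 17/23]
  9 → host 2 (new)  [load 9/23]
  9 → host 2  [load 18/23]
  9 → host 3 (new)  [load 9/23]
  9 → host 3  [load 18/23]
  8 → host 4 (new)  [load 8/23]
  7 → host 4  [load 15/23]
  7 → host 4  [load 22/23]
  7 → host 5 (new)  [load 7/23]
  7 → host 5  [load 14/23]
  6 → host 1  [load 23/23]
  5 → host 2  [load 23/23]
  4 → host 3  [load 22/23]
  3 → host 5  [load 17/23]
5 hosts opened.

5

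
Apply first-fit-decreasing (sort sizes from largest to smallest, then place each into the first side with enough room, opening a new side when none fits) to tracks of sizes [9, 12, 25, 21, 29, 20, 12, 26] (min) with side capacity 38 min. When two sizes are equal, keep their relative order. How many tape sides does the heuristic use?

5

Sorted descending: 29, 26, 25, 21, 20, 12, 12, 9.
  29 → side 1 (new)  [load 29/38]
  26 → side 2 (new)  [load 26/38]
  25 → side 3 (new)  [load 25/38]
  21 → side 4 (new)  [load 21/38]
  20 → side 5 (new)  [load 20/38]
  12 → side 2  [load 38/38]
  12 → side 3  [load 37/38]
  9 → side 1  [load 38/38]
5 tape sides opened.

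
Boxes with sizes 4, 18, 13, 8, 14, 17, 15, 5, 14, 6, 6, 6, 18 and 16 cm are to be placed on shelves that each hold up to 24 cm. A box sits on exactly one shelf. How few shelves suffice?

8

Total = 18 + 18 + 17 + 16 + 15 + 14 + 14 + 13 + 8 + 6 + 6 + 6 + 5 + 4 = 160 cm.
Lower bound: ⌈160/24⌉ = 7 shelves.
Also, 8 boxes each exceed 12 cm, and no two of those can share a shelf, so at least 8 shelves are needed.
A packing using 8 shelves:
  shelf 1: 18 + 6 = 24
  shelf 2: 18 + 6 = 24
  shelf 3: 17 + 6 = 23
  shelf 4: 16 + 8 = 24
  shelf 5: 15 + 5 + 4 = 24
  shelf 6: 14 = 14
  shelf 7: 14 = 14
  shelf 8: 13 = 13
This matches the lower bound, so 8 is optimal.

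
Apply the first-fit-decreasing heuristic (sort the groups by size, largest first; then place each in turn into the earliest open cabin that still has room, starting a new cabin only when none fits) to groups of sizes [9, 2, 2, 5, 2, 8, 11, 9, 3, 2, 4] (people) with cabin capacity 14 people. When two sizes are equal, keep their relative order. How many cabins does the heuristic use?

Sorted descending: 11, 9, 9, 8, 5, 4, 3, 2, 2, 2, 2.
  11 → cabin 1 (new)  [load 11/14]
  9 → cabin 2 (new)  [load 9/14]
  9 → cabin 3 (new)  [load 9/14]
  8 → cabin 4 (new)  [load 8/14]
  5 → cabin 2  [load 14/14]
  4 → cabin 3  [load 13/14]
  3 → cabin 1  [load 14/14]
  2 → cabin 4  [load 10/14]
  2 → cabin 4  [load 12/14]
  2 → cabin 4  [load 14/14]
  2 → cabin 5 (new)  [load 2/14]
5 cabins opened.

5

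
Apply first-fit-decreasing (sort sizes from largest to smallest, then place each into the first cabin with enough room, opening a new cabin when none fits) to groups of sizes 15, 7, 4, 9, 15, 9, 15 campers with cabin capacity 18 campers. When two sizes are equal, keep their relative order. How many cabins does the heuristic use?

Sorted descending: 15, 15, 15, 9, 9, 7, 4.
  15 → cabin 1 (new)  [load 15/18]
  15 → cabin 2 (new)  [load 15/18]
  15 → cabin 3 (new)  [load 15/18]
  9 → cabin 4 (new)  [load 9/18]
  9 → cabin 4  [load 18/18]
  7 → cabin 5 (new)  [load 7/18]
  4 → cabin 5  [load 11/18]
5 cabins opened.

5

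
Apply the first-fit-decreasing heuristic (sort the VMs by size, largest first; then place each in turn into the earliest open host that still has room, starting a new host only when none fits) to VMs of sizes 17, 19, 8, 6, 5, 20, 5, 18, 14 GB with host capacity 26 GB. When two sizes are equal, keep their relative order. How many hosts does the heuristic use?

5

Sorted descending: 20, 19, 18, 17, 14, 8, 6, 5, 5.
  20 → host 1 (new)  [load 20/26]
  19 → host 2 (new)  [load 19/26]
  18 → host 3 (new)  [load 18/26]
  17 → host 4 (new)  [load 17/26]
  14 → host 5 (new)  [load 14/26]
  8 → host 3  [load 26/26]
  6 → host 1  [load 26/26]
  5 → host 2  [load 24/26]
  5 → host 4  [load 22/26]
5 hosts opened.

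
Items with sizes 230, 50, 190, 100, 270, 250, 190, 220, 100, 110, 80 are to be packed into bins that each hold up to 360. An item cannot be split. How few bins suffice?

Total = 270 + 250 + 230 + 220 + 190 + 190 + 110 + 100 + 100 + 80 + 50 = 1790.
Lower bound: ⌈1790/360⌉ = 5 bins.
Also, 6 items each exceed 180, and no two of those can share a bin, so at least 6 bins are needed.
A packing using 6 bins:
  bin 1: 270 + 80 = 350
  bin 2: 250 + 110 = 360
  bin 3: 230 + 100 = 330
  bin 4: 220 + 100 = 320
  bin 5: 190 + 50 = 240
  bin 6: 190 = 190
This matches the lower bound, so 6 is optimal.

6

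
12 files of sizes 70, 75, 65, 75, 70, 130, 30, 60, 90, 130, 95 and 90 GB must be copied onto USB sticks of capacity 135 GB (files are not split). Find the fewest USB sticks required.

Total = 130 + 130 + 95 + 90 + 90 + 75 + 75 + 70 + 70 + 65 + 60 + 30 = 980 GB.
Lower bound: ⌈980/135⌉ = 8 USB sticks.
Also, 9 files each exceed 135/2 GB, and no two of those can share a USB stick, so at least 9 USB sticks are needed.
A packing using 9 USB sticks:
  USB stick 1: 130 = 130
  USB stick 2: 130 = 130
  USB stick 3: 95 + 30 = 125
  USB stick 4: 90 = 90
  USB stick 5: 90 = 90
  USB stick 6: 75 + 60 = 135
  USB stick 7: 75 = 75
  USB stick 8: 70 + 65 = 135
  USB stick 9: 70 = 70
This matches the lower bound, so 9 is optimal.

9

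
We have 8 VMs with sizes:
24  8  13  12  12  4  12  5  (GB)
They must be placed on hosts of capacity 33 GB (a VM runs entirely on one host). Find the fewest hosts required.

3

Total = 24 + 13 + 12 + 12 + 12 + 8 + 5 + 4 = 90 GB.
Lower bound: ⌈90/33⌉ = 3 hosts.
A packing using 3 hosts:
  host 1: 24 + 8 = 32
  host 2: 13 + 12 + 5 = 30
  host 3: 12 + 12 + 4 = 28
This matches the lower bound, so 3 is optimal.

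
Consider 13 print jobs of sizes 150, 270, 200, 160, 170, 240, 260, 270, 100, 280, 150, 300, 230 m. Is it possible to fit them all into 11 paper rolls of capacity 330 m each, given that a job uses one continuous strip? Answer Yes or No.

A valid assignment using 10 paper rolls:
  roll 1: 300 = 300
  roll 2: 280 = 280
  roll 3: 270 = 270
  roll 4: 270 = 270
  roll 5: 260 = 260
  roll 6: 240 = 240
  roll 7: 230 + 100 = 330
  roll 8: 200 = 200
  roll 9: 170 + 160 = 330
  roll 10: 150 + 150 = 300
That uses only 10 ≤ 11, so 11 paper rolls are enough.

Yes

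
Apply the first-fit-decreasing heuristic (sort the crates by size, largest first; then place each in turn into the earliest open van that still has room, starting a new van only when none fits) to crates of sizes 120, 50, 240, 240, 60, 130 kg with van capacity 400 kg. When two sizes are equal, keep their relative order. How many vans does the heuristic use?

3

Sorted descending: 240, 240, 130, 120, 60, 50.
  240 → van 1 (new)  [load 240/400]
  240 → van 2 (new)  [load 240/400]
  130 → van 1  [load 370/400]
  120 → van 2  [load 360/400]
  60 → van 3 (new)  [load 60/400]
  50 → van 3  [load 110/400]
3 vans opened.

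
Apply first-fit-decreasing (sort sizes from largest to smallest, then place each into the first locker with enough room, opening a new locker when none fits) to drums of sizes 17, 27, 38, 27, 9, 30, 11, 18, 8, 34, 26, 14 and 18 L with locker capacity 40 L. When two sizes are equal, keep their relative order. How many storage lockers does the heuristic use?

8

Sorted descending: 38, 34, 30, 27, 27, 26, 18, 18, 17, 14, 11, 9, 8.
  38 → locker 1 (new)  [load 38/40]
  34 → locker 2 (new)  [load 34/40]
  30 → locker 3 (new)  [load 30/40]
  27 → locker 4 (new)  [load 27/40]
  27 → locker 5 (new)  [load 27/40]
  26 → locker 6 (new)  [load 26/40]
  18 → locker 7 (new)  [load 18/40]
  18 → locker 7  [load 36/40]
  17 → locker 8 (new)  [load 17/40]
  14 → locker 6  [load 40/40]
  11 → locker 4  [load 38/40]
  9 → locker 3  [load 39/40]
  8 → locker 5  [load 35/40]
8 storage lockers opened.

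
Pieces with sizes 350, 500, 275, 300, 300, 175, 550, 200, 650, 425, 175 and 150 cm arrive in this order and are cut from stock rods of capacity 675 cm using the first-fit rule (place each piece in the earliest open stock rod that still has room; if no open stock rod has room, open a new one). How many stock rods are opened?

  350 → stock rod 1 (new)  [load 350/675]
  500 → stock rod 2 (new)  [load 500/675]
  275 → stock rod 1  [load 625/675]
  300 → stock rod 3 (new)  [load 300/675]
  300 → stock rod 3  [load 600/675]
  175 → stock rod 2  [load 675/675]
  550 → stock rod 4 (new)  [load 550/675]
  200 → stock rod 5 (new)  [load 200/675]
  650 → stock rod 6 (new)  [load 650/675]
  425 → stock rod 5  [load 625/675]
  175 → stock rod 7 (new)  [load 175/675]
  150 → stock rod 7  [load 325/675]
7 stock rods opened.

7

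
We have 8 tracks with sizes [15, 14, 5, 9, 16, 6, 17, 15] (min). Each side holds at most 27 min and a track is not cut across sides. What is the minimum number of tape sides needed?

5

Total = 17 + 16 + 15 + 15 + 14 + 9 + 6 + 5 = 97 min.
Lower bound: ⌈97/27⌉ = 4 tape sides.
Also, 5 tracks each exceed 27/2 min, and no two of those can share a side, so at least 5 tape sides are needed.
A packing using 5 tape sides:
  side 1: 17 + 9 = 26
  side 2: 16 + 6 + 5 = 27
  side 3: 15 = 15
  side 4: 15 = 15
  side 5: 14 = 14
This matches the lower bound, so 5 is optimal.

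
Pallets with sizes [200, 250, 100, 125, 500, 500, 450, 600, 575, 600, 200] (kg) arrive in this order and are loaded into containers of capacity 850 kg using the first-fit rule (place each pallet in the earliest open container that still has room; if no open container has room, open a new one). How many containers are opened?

7

  200 → container 1 (new)  [load 200/850]
  250 → container 1  [load 450/850]
  100 → container 1  [load 550/850]
  125 → container 1  [load 675/850]
  500 → container 2 (new)  [load 500/850]
  500 → container 3 (new)  [load 500/850]
  450 → container 4 (new)  [load 450/850]
  600 → container 5 (new)  [load 600/850]
  575 → container 6 (new)  [load 575/850]
  600 → container 7 (new)  [load 600/850]
  200 → container 2  [load 700/850]
7 containers opened.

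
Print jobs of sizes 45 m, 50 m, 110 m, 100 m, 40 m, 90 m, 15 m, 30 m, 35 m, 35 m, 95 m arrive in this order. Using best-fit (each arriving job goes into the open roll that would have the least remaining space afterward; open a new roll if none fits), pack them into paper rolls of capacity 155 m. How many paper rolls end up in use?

  45 → roll 1 (new)  [load 45/155]
  50 → roll 1  [load 95/155]
  110 → roll 2 (new)  [load 110/155]
  100 → roll 3 (new)  [load 100/155]
  40 → roll 2  [load 150/155]
  90 → roll 4 (new)  [load 90/155]
  15 → roll 3  [load 115/155]
  30 → roll 3  [load 145/155]
  35 → roll 1  [load 130/155]
  35 → roll 4  [load 125/155]
  95 → roll 5 (new)  [load 95/155]
5 paper rolls opened.

5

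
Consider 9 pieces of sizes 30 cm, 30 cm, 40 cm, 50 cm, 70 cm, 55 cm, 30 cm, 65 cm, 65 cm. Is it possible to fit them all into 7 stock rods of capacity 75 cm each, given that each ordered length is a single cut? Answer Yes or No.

Yes

A valid assignment using 7 stock rods:
  stock rod 1: 70 = 70
  stock rod 2: 65 = 65
  stock rod 3: 65 = 65
  stock rod 4: 55 = 55
  stock rod 5: 50 = 50
  stock rod 6: 40 + 30 = 70
  stock rod 7: 30 + 30 = 60
Every load is within 75 cm, so 7 stock rods suffice.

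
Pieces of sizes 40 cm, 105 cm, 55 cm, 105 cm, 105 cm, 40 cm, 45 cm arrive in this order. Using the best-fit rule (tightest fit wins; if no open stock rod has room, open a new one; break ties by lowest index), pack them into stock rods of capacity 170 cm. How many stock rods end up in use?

  40 → stock rod 1 (new)  [load 40/170]
  105 → stock rod 1  [load 145/170]
  55 → stock rod 2 (new)  [load 55/170]
  105 → stock rod 2  [load 160/170]
  105 → stock rod 3 (new)  [load 105/170]
  40 → stock rod 3  [load 145/170]
  45 → stock rod 4 (new)  [load 45/170]
4 stock rods opened.

4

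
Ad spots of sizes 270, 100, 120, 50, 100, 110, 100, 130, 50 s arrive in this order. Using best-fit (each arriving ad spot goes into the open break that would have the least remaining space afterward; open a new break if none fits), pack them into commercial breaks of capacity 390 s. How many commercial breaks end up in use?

3

  270 → break 1 (new)  [load 270/390]
  100 → break 1  [load 370/390]
  120 → break 2 (new)  [load 120/390]
  50 → break 2  [load 170/390]
  100 → break 2  [load 270/390]
  110 → break 2  [load 380/390]
  100 → break 3 (new)  [load 100/390]
  130 → break 3  [load 230/390]
  50 → break 3  [load 280/390]
3 commercial breaks opened.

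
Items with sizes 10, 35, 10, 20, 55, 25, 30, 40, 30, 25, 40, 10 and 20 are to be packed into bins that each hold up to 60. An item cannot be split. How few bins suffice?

6

Total = 55 + 40 + 40 + 35 + 30 + 30 + 25 + 25 + 20 + 20 + 10 + 10 + 10 = 350.
Lower bound: ⌈350/60⌉ = 6 bins.
A packing using 6 bins:
  bin 1: 55 = 55
  bin 2: 40 + 20 = 60
  bin 3: 40 + 20 = 60
  bin 4: 35 + 25 = 60
  bin 5: 30 + 30 = 60
  bin 6: 25 + 10 + 10 + 10 = 55
This matches the lower bound, so 6 is optimal.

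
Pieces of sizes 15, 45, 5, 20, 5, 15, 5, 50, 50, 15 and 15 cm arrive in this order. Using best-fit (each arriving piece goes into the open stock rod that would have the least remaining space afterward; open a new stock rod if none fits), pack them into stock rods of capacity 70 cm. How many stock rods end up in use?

  15 → stock rod 1 (new)  [load 15/70]
  45 → stock rod 1  [load 60/70]
  5 → stock rod 1  [load 65/70]
  20 → stock rod 2 (new)  [load 20/70]
  5 → stock rod 1  [load 70/70]
  15 → stock rod 2  [load 35/70]
  5 → stock rod 2  [load 40/70]
  50 → stock rod 3 (new)  [load 50/70]
  50 → stock rod 4 (new)  [load 50/70]
  15 → stock rod 3  [load 65/70]
  15 → stock rod 4  [load 65/70]
4 stock rods opened.

4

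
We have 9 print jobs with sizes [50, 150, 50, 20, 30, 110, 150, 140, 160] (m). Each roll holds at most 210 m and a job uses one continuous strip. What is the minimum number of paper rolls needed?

Total = 160 + 150 + 150 + 140 + 110 + 50 + 50 + 30 + 20 = 860 m.
Lower bound: ⌈860/210⌉ = 5 paper rolls.
A packing using 5 paper rolls:
  roll 1: 160 + 50 = 210
  roll 2: 150 + 50 = 200
  roll 3: 150 + 30 + 20 = 200
  roll 4: 140 = 140
  roll 5: 110 = 110
This matches the lower bound, so 5 is optimal.

5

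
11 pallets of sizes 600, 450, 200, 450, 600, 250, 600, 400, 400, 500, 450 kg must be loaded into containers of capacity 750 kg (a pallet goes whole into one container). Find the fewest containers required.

9

Total = 600 + 600 + 600 + 500 + 450 + 450 + 450 + 400 + 400 + 250 + 200 = 4900 kg.
Lower bound: ⌈4900/750⌉ = 7 containers.
Also, 9 pallets each exceed 375 kg, and no two of those can share a container, so at least 9 containers are needed.
A packing using 9 containers:
  container 1: 600 = 600
  container 2: 600 = 600
  container 3: 600 = 600
  container 4: 500 + 250 = 750
  container 5: 450 + 200 = 650
  container 6: 450 = 450
  container 7: 450 = 450
  container 8: 400 = 400
  container 9: 400 = 400
This matches the lower bound, so 9 is optimal.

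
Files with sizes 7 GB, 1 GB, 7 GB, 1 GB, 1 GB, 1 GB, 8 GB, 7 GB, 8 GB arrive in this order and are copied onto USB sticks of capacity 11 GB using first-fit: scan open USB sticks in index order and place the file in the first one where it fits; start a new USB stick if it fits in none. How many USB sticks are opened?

5

  7 → USB stick 1 (new)  [load 7/11]
  1 → USB stick 1  [load 8/11]
  7 → USB stick 2 (new)  [load 7/11]
  1 → USB stick 1  [load 9/11]
  1 → USB stick 1  [load 10/11]
  1 → USB stick 1  [load 11/11]
  8 → USB stick 3 (new)  [load 8/11]
  7 → USB stick 4 (new)  [load 7/11]
  8 → USB stick 5 (new)  [load 8/11]
5 USB sticks opened.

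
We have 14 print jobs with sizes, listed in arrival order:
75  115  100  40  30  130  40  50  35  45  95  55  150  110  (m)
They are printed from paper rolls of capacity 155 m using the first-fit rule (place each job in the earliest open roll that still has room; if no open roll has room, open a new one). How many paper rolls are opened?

8

  75 → roll 1 (new)  [load 75/155]
  115 → roll 2 (new)  [load 115/155]
  100 → roll 3 (new)  [load 100/155]
  40 → roll 1  [load 115/155]
  30 → roll 1  [load 145/155]
  130 → roll 4 (new)  [load 130/155]
  40 → roll 2  [load 155/155]
  50 → roll 3  [load 150/155]
  35 → roll 5 (new)  [load 35/155]
  45 → roll 5  [load 80/155]
  95 → roll 6 (new)  [load 95/155]
  55 → roll 5  [load 135/155]
  150 → roll 7 (new)  [load 150/155]
  110 → roll 8 (new)  [load 110/155]
8 paper rolls opened.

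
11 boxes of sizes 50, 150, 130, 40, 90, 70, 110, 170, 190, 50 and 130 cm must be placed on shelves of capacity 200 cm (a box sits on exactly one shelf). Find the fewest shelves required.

7

Total = 190 + 170 + 150 + 130 + 130 + 110 + 90 + 70 + 50 + 50 + 40 = 1180 cm.
Lower bound: ⌈1180/200⌉ = 6 shelves.
A packing using 7 shelves:
  shelf 1: 190 = 190
  shelf 2: 170 = 170
  shelf 3: 150 + 50 = 200
  shelf 4: 130 + 70 = 200
  shelf 5: 130 + 50 = 180
  shelf 6: 110 + 90 = 200
  shelf 7: 40 = 40
No arrangement into 6 shelves stays within capacity, so 7 is optimal.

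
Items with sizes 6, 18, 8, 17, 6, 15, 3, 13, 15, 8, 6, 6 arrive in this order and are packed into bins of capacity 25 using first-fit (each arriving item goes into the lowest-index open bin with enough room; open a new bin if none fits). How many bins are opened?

  6 → bin 1 (new)  [load 6/25]
  18 → bin 1  [load 24/25]
  8 → bin 2 (new)  [load 8/25]
  17 → bin 2  [load 25/25]
  6 → bin 3 (new)  [load 6/25]
  15 → bin 3  [load 21/25]
  3 → bin 3  [load 24/25]
  13 → bin 4 (new)  [load 13/25]
  15 → bin 5 (new)  [load 15/25]
  8 → bin 4  [load 21/25]
  6 → bin 5  [load 21/25]
  6 → bin 6 (new)  [load 6/25]
6 bins opened.

6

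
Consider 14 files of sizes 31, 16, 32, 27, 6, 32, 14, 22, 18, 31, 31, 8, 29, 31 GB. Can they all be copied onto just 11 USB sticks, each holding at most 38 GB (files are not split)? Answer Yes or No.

Yes

A valid assignment using 10 USB sticks:
  USB stick 1: 32 + 6 = 38
  USB stick 2: 32 = 32
  USB stick 3: 31 = 31
  USB stick 4: 31 = 31
  USB stick 5: 31 = 31
  USB stick 6: 31 = 31
  USB stick 7: 29 + 8 = 37
  USB stick 8: 27 = 27
  USB stick 9: 22 + 16 = 38
  USB stick 10: 18 + 14 = 32
That uses only 10 ≤ 11, so 11 USB sticks are enough.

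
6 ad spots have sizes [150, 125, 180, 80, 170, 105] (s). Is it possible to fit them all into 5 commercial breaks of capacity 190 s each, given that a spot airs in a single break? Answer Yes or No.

Yes

A valid assignment using 5 commercial breaks:
  break 1: 180 = 180
  break 2: 170 = 170
  break 3: 150 = 150
  break 4: 125 = 125
  break 5: 105 + 80 = 185
Every load is within 190 s, so 5 commercial breaks suffice.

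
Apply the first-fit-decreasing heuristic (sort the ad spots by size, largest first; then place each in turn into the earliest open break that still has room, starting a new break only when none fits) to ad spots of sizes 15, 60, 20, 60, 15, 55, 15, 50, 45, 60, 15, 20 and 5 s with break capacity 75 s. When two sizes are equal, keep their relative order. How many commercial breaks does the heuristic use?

6

Sorted descending: 60, 60, 60, 55, 50, 45, 20, 20, 15, 15, 15, 15, 5.
  60 → break 1 (new)  [load 60/75]
  60 → break 2 (new)  [load 60/75]
  60 → break 3 (new)  [load 60/75]
  55 → break 4 (new)  [load 55/75]
  50 → break 5 (new)  [load 50/75]
  45 → break 6 (new)  [load 45/75]
  20 → break 4  [load 75/75]
  20 → break 5  [load 70/75]
  15 → break 1  [load 75/75]
  15 → break 2  [load 75/75]
  15 → break 3  [load 75/75]
  15 → break 6  [load 60/75]
  5 → break 5  [load 75/75]
6 commercial breaks opened.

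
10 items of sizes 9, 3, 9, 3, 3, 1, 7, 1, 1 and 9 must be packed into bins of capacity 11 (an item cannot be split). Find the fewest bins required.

5

Total = 9 + 9 + 9 + 7 + 3 + 3 + 3 + 1 + 1 + 1 = 46.
Lower bound: ⌈46/11⌉ = 5 bins.
A packing using 5 bins:
  bin 1: 9 + 1 + 1 = 11
  bin 2: 9 + 1 = 10
  bin 3: 9 = 9
  bin 4: 7 + 3 = 10
  bin 5: 3 + 3 = 6
This matches the lower bound, so 5 is optimal.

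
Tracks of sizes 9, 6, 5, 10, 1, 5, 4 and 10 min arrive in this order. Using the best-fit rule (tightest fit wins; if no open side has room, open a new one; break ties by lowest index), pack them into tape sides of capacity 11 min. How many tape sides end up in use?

5

  9 → side 1 (new)  [load 9/11]
  6 → side 2 (new)  [load 6/11]
  5 → side 2  [load 11/11]
  10 → side 3 (new)  [load 10/11]
  1 → side 3  [load 11/11]
  5 → side 4 (new)  [load 5/11]
  4 → side 4  [load 9/11]
  10 → side 5 (new)  [load 10/11]
5 tape sides opened.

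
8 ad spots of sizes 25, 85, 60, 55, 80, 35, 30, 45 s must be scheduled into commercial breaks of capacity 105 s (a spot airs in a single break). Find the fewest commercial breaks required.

Total = 85 + 80 + 60 + 55 + 45 + 35 + 30 + 25 = 415 s.
Lower bound: ⌈415/105⌉ = 4 commercial breaks.
A packing using 5 commercial breaks:
  break 1: 85 = 85
  break 2: 80 + 25 = 105
  break 3: 60 + 45 = 105
  break 4: 55 + 35 = 90
  break 5: 30 = 30
No arrangement into 4 commercial breaks stays within capacity, so 5 is optimal.

5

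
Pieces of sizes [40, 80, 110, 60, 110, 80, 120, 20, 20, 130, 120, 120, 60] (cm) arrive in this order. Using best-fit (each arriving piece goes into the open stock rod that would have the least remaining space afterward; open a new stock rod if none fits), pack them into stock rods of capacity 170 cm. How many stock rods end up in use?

  40 → stock rod 1 (new)  [load 40/170]
  80 → stock rod 1  [load 120/170]
  110 → stock rod 2 (new)  [load 110/170]
  60 → stock rod 2  [load 170/170]
  110 → stock rod 3 (new)  [load 110/170]
  80 → stock rod 4 (new)  [load 80/170]
  120 → stock rod 5 (new)  [load 120/170]
  20 → stock rod 1  [load 140/170]
  20 → stock rod 1  [load 160/170]
  130 → stock rod 6 (new)  [load 130/170]
  120 → stock rod 7 (new)  [load 120/170]
  120 → stock rod 8 (new)  [load 120/170]
  60 → stock rod 3  [load 170/170]
8 stock rods opened.

8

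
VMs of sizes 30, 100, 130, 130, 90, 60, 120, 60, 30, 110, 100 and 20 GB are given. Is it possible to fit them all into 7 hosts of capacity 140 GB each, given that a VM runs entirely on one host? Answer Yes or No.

Total = 980 GB; ⌈980/140⌉ = 7.
The bound of 7 does not rule out 7, but exhaustive search shows no assignment into 7 hosts of capacity 140 GB exists — the minimum is 8.

No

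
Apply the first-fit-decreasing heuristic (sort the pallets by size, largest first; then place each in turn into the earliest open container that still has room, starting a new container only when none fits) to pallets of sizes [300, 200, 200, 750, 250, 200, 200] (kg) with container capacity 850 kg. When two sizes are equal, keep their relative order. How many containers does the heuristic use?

Sorted descending: 750, 300, 250, 200, 200, 200, 200.
  750 → container 1 (new)  [load 750/850]
  300 → container 2 (new)  [load 300/850]
  250 → container 2  [load 550/850]
  200 → container 2  [load 750/850]
  200 → container 3 (new)  [load 200/850]
  200 → container 3  [load 400/850]
  200 → container 3  [load 600/850]
3 containers opened.

3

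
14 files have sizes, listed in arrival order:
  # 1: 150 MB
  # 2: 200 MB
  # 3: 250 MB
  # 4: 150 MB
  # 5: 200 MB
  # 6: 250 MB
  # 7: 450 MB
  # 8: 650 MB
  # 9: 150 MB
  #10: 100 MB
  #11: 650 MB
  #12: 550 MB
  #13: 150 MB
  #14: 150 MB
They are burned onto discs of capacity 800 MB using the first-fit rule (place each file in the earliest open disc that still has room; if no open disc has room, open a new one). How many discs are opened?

6

  150 → disc 1 (new)  [load 150/800]
  200 → disc 1  [load 350/800]
  250 → disc 1  [load 600/800]
  150 → disc 1  [load 750/800]
  200 → disc 2 (new)  [load 200/800]
  250 → disc 2  [load 450/800]
  450 → disc 3 (new)  [load 450/800]
  650 → disc 4 (new)  [load 650/800]
  150 → disc 2  [load 600/800]
  100 → disc 2  [load 700/800]
  650 → disc 5 (new)  [load 650/800]
  550 → disc 6 (new)  [load 550/800]
  150 → disc 3  [load 600/800]
  150 → disc 3  [load 750/800]
6 discs opened.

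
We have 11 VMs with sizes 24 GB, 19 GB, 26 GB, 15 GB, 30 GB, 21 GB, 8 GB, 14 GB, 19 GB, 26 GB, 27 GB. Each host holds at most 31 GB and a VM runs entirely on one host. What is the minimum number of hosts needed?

Total = 30 + 27 + 26 + 26 + 24 + 21 + 19 + 19 + 15 + 14 + 8 = 229 GB.
Lower bound: ⌈229/31⌉ = 8 hosts.
A packing using 9 hosts:
  host 1: 30 = 30
  host 2: 27 = 27
  host 3: 26 = 26
  host 4: 26 = 26
  host 5: 24 = 24
  host 6: 21 + 8 = 29
  host 7: 19 = 19
  host 8: 19 = 19
  host 9: 15 + 14 = 29
No arrangement into 8 hosts stays within capacity, so 9 is optimal.

9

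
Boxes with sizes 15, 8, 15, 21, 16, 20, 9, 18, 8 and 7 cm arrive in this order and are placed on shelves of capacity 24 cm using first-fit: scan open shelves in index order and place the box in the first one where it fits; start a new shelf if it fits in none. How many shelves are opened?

  15 → shelf 1 (new)  [load 15/24]
  8 → shelf 1  [load 23/24]
  15 → shelf 2 (new)  [load 15/24]
  21 → shelf 3 (new)  [load 21/24]
  16 → shelf 4 (new)  [load 16/24]
  20 → shelf 5 (new)  [load 20/24]
  9 → shelf 2  [load 24/24]
  18 → shelf 6 (new)  [load 18/24]
  8 → shelf 4  [load 24/24]
  7 → shelf 7 (new)  [load 7/24]
7 shelves opened.

7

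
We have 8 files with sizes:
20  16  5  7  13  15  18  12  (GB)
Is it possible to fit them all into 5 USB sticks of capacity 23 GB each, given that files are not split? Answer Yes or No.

No

Total = 106 GB; ⌈106/23⌉ = 5.
6 files each exceed half the capacity and cannot share a USB stick, forcing at least 6 USB sticks.
At least 6 USB sticks are required, but only 5 are allowed.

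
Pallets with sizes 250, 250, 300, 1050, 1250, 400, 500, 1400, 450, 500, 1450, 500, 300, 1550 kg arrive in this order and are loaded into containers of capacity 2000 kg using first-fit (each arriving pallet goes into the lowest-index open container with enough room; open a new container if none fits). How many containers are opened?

  250 → container 1 (new)  [load 250/2000]
  250 → container 1  [load 500/2000]
  300 → container 1  [load 800/2000]
  1050 → container 1  [load 1850/2000]
  1250 → container 2 (new)  [load 1250/2000]
  400 → container 2  [load 1650/2000]
  500 → container 3 (new)  [load 500/2000]
  1400 → container 3  [load 1900/2000]
  450 → container 4 (new)  [load 450/2000]
  500 → container 4  [load 950/2000]
  1450 → container 5 (new)  [load 1450/2000]
  500 → container 4  [load 1450/2000]
  300 → container 2  [load 1950/2000]
  1550 → container 6 (new)  [load 1550/2000]
6 containers opened.

6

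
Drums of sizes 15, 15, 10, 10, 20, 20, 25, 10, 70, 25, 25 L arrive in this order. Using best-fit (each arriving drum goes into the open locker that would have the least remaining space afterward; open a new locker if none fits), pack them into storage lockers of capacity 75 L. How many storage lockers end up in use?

  15 → locker 1 (new)  [load 15/75]
  15 → locker 1  [load 30/75]
  10 → locker 1  [load 40/75]
  10 → locker 1  [load 50/75]
  20 → locker 1  [load 70/75]
  20 → locker 2 (new)  [load 20/75]
  25 → locker 2  [load 45/75]
  10 → locker 2  [load 55/75]
  70 → locker 3 (new)  [load 70/75]
  25 → locker 4 (new)  [load 25/75]
  25 → locker 4  [load 50/75]
4 storage lockers opened.

4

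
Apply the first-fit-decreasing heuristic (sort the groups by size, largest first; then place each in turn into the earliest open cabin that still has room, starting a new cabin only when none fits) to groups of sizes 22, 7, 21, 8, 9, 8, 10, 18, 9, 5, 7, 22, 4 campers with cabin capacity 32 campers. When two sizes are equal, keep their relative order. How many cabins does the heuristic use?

Sorted descending: 22, 22, 21, 18, 10, 9, 9, 8, 8, 7, 7, 5, 4.
  22 → cabin 1 (new)  [load 22/32]
  22 → cabin 2 (new)  [load 22/32]
  21 → cabin 3 (new)  [load 21/32]
  18 → cabin 4 (new)  [load 18/32]
  10 → cabin 1  [load 32/32]
  9 → cabin 2  [load 31/32]
  9 → cabin 3  [load 30/32]
  8 → cabin 4  [load 26/32]
  8 → cabin 5 (new)  [load 8/32]
  7 → cabin 5  [load 15/32]
  7 → cabin 5  [load 22/32]
  5 → cabin 4  [load 31/32]
  4 → cabin 5  [load 26/32]
5 cabins opened.

5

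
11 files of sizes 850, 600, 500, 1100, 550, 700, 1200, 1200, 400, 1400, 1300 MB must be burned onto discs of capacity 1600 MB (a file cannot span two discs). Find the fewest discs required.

7

Total = 1400 + 1300 + 1200 + 1200 + 1100 + 850 + 700 + 600 + 550 + 500 + 400 = 9800 MB.
Lower bound: ⌈9800/1600⌉ = 7 discs.
A packing using 7 discs:
  disc 1: 1400 = 1400
  disc 2: 1300 = 1300
  disc 3: 1200 + 400 = 1600
  disc 4: 1200 = 1200
  disc 5: 1100 + 500 = 1600
  disc 6: 850 + 700 = 1550
  disc 7: 600 + 550 = 1150
This matches the lower bound, so 7 is optimal.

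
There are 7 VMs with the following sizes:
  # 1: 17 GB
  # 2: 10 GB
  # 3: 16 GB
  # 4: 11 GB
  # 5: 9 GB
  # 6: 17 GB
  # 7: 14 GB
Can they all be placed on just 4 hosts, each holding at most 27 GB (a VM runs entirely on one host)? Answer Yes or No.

Yes

A valid assignment using 4 hosts:
  host 1: 17 + 10 = 27
  host 2: 17 + 9 = 26
  host 3: 16 + 11 = 27
  host 4: 14 = 14
Every load is within 27 GB, so 4 hosts suffice.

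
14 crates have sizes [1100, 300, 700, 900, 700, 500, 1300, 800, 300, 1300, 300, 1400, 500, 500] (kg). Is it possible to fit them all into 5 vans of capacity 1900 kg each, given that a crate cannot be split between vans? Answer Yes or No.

Total = 10600 kg; ⌈10600/1900⌉ = 6.
At least 6 vans are required, but only 5 are allowed.

No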